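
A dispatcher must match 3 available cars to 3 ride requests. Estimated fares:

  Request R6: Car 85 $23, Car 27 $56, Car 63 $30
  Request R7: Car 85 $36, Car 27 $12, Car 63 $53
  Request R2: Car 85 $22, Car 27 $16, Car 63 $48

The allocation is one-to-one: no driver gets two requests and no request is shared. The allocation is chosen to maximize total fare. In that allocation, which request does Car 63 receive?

Car 63 receives Request R2.

This is a one-to-one assignment (maximum-weight bipartite matching).
Optimal: Car 85→Request R7 ($36), Car 27→Request R6 ($56), Car 63→Request R2 ($48) — total 36+56+48 = $140.
Column-greedy (each request in turn goes to its best remaining driver) gives $131, worse by 9.
Car 63's own top request is Request R7 ($53), but forcing Car 63→Request R7 and reassigning the rest optimally gives only $131 — worse by 9.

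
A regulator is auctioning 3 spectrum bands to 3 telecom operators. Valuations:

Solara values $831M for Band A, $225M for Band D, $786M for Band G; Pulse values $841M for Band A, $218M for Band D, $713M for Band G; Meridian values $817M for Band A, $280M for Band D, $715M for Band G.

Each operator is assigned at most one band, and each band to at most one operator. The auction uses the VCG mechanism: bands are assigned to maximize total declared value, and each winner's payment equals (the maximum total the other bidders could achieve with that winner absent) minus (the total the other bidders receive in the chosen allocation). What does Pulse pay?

Pulse pays $537M.

Efficient allocation: Solara→Band G ($786M), Pulse→Band A ($841M), Meridian→Band D ($280M); total welfare W = $1907M.
Pulse receives Band A at value $841M, so the others get W − 841 = $1066M.
Without Pulse: best allocation of the remaining 2 bidders over all 3 bands is Solara→Band G ($786M), Meridian→Band A ($817M), total $1603M.
VCG payment = (others' best without Pulse) − (others' welfare with Pulse) = 1603 − 1066 = $537M.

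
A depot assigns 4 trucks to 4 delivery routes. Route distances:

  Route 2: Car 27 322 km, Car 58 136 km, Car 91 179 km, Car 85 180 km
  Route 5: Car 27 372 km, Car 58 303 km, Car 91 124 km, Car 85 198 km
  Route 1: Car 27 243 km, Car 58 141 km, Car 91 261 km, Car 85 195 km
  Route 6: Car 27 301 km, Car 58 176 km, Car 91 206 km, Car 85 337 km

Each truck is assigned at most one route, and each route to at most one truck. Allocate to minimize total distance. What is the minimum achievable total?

Treat this as an assignment problem: match each truck to one route.
Optimal: Car 27→Route 1 (243 km), Car 58→Route 6 (176 km), Car 91→Route 5 (124 km), Car 85→Route 2 (180 km) — total 243+176+124+180 = 723 km.
Row-greedy (each truck in turn takes its cheapest remaining route) gives 840 km, worse by 117.
Next-best assignment: Car 27→Route 6, Car 58→Route 1, Car 91→Route 5, Car 85→Route 2 = 746 km.

Min total: 723 km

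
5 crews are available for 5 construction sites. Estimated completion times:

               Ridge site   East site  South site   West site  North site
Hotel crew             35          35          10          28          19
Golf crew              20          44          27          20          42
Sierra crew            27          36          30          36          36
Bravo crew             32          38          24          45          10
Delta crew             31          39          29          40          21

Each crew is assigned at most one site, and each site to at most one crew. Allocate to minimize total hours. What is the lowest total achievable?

Min total: 106 hours

Optimal: Hotel crew→South site (10 hours), Golf crew→West site (20 hours), Sierra crew→Ridge site (27 hours), Bravo crew→North site (10 hours), Delta crew→East site (39 hours) — total 10+20+27+10+39 = 106 hours.
Row-greedy (each crew in turn takes its cheapest remaining site) gives 116 hours, worse by 10.
Next-best assignment: Hotel crew→South site, Golf crew→West site, Sierra crew→East site, Bravo crew→North site, Delta crew→Ridge site = 107 hours.
Swapping Delta crew↔Hotel crew (Delta crew→South site 29 hours, Hotel crew→East site 35 hours) adds 15.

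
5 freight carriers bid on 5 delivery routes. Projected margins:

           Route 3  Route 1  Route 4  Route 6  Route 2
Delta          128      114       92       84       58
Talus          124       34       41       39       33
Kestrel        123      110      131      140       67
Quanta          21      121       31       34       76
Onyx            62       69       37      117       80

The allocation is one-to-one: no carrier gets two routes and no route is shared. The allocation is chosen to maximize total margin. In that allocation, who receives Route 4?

This is the linear assignment problem.
Optimal: Delta→Route 1 ($114k), Talus→Route 3 ($124k), Kestrel→Route 4 ($131k), Quanta→Route 2 ($76k), Onyx→Route 6 ($117k) — total 114+124+131+76+117 = $562k.
Next-best assignment: Delta→Route 4, Talus→Route 3, Kestrel→Route 6, Quanta→Route 1, Onyx→Route 2 = $557k.
Kestrel's own top route is Route 6 ($140k), but forcing Kestrel→Route 6 and reassigning the rest optimally gives only $557k — worse by 5.

Kestrel receives Route 4.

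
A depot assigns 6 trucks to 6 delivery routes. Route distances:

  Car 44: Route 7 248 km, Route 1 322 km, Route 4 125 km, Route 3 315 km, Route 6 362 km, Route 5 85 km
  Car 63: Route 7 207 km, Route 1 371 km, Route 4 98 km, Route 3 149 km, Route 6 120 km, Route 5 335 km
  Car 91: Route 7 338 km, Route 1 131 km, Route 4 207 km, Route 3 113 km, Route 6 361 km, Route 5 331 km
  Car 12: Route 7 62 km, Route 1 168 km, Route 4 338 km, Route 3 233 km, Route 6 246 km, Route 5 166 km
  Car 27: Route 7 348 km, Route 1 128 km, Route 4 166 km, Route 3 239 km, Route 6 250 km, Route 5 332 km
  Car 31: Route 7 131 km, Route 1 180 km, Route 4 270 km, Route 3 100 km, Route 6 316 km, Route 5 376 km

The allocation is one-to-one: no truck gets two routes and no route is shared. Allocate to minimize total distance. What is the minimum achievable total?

Minimum total: 664 km

Treat this as an assignment problem: match each truck to one route.
Optimal: Car 44→Route 5 (85 km), Car 63→Route 6 (120 km), Car 91→Route 1 (131 km), Car 12→Route 7 (62 km), Car 27→Route 4 (166 km), Car 31→Route 3 (100 km) — total 85+120+131+62+166+100 = 664 km.
Min-entry greedy (repeatedly take the single cheapest remaining cell) gives 834 km, worse by 170.
Every other assignment is strictly worse.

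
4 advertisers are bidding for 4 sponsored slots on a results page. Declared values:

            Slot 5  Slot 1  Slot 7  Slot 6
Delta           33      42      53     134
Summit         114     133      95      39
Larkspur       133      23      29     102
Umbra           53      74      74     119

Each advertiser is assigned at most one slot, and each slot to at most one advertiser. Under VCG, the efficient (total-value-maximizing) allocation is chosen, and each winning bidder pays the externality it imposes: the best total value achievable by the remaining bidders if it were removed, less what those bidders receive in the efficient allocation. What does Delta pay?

Efficient allocation: Delta→Slot 6 ($134), Summit→Slot 1 ($133), Larkspur→Slot 5 ($133), Umbra→Slot 7 ($74); total welfare W = $474.
Delta receives Slot 6 at value $134, so the others get W − 134 = $340.
Without Delta: best allocation of the remaining 3 bidders over all 4 slots is Summit→Slot 1 ($133), Larkspur→Slot 5 ($133), Umbra→Slot 6 ($119), total $385.
VCG payment = (others' best without Delta) − (others' welfare with Delta) = 385 − 340 = $45.

Delta pays $45.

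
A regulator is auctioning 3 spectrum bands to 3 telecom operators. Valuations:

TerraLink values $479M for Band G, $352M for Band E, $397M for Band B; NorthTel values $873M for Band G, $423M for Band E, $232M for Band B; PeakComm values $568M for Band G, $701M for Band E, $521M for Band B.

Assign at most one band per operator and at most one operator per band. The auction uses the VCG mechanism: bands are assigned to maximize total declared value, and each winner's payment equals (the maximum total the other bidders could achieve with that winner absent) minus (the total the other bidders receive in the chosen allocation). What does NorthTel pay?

NorthTel pays $82M.

Efficient allocation: TerraLink→Band B ($397M), NorthTel→Band G ($873M), PeakComm→Band E ($701M); total welfare W = $1971M.
NorthTel receives Band G at value $873M, so the others get W − 873 = $1098M.
Without NorthTel: best allocation of the remaining 2 bidders over all 3 bands is TerraLink→Band G ($479M), PeakComm→Band E ($701M), total $1180M.
VCG payment = (others' best without NorthTel) − (others' welfare with NorthTel) = 1180 − 1098 = $82M.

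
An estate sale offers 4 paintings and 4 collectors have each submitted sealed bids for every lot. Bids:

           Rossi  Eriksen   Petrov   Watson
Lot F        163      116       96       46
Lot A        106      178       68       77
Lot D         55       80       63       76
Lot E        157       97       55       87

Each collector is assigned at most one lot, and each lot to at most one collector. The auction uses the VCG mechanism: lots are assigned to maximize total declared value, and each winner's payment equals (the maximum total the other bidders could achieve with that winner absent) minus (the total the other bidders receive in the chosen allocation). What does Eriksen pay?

Efficient allocation: Rossi→Lot E ($157), Eriksen→Lot A ($178), Petrov→Lot F ($96), Watson→Lot D ($76); total welfare W = $507.
Eriksen receives Lot A at value $178, so the others get W − 178 = $329.
Without Eriksen: best allocation of the remaining 3 bidders over all 4 lots is Rossi→Lot E ($157), Petrov→Lot F ($96), Watson→Lot A ($77), total $330.
VCG payment = (others' best without Eriksen) − (others' welfare with Eriksen) = 330 − 329 = $1.

Eriksen pays $1.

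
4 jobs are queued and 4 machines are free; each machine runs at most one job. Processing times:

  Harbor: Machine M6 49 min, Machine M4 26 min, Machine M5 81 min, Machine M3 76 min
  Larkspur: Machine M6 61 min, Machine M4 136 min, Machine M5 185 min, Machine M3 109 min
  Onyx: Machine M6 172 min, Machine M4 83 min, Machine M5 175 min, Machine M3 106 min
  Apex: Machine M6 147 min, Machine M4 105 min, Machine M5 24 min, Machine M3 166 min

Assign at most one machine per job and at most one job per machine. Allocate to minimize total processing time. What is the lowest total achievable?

Minimum total: 217 min

This is a one-to-one assignment (minimum-cost bipartite matching).
Optimal: Harbor→Machine M4 (26 min), Larkspur→Machine M6 (61 min), Onyx→Machine M3 (106 min), Apex→Machine M5 (24 min) — total 26+61+106+24 = 217 min.
Next-best assignment: Harbor→Machine M3, Larkspur→Machine M6, Onyx→Machine M4, Apex→Machine M5 = 244 min.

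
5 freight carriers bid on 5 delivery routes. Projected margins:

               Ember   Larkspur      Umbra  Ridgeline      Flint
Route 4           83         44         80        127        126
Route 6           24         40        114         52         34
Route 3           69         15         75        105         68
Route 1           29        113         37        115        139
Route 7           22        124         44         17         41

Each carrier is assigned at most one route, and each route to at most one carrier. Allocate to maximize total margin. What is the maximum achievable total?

Max total: $573k

This is a one-to-one assignment (maximum-weight bipartite matching).
Optimal: Ember→Route 3 ($69k), Larkspur→Route 7 ($124k), Umbra→Route 6 ($114k), Ridgeline→Route 4 ($127k), Flint→Route 1 ($139k) — total 69+124+114+127+139 = $573k.
Row-greedy (each carrier in turn takes its best remaining route) gives $504k, worse by 69.
Next-best assignment: Ember→Route 4, Larkspur→Route 7, Umbra→Route 6, Ridgeline→Route 3, Flint→Route 1 = $565k.
Checked against all permutations: $573k is optimal.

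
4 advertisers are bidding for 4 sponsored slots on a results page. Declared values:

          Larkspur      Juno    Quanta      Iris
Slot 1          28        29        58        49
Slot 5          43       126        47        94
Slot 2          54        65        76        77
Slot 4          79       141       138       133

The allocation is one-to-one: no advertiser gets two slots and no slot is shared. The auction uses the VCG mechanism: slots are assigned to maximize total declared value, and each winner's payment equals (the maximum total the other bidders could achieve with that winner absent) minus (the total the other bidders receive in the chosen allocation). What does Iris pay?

Efficient allocation: Larkspur→Slot 2 ($54), Juno→Slot 5 ($126), Quanta→Slot 1 ($58), Iris→Slot 4 ($133); total welfare W = $371.
Iris receives Slot 4 at value $133, so the others get W − 133 = $238.
Without Iris: best allocation of the remaining 3 bidders over all 4 slots is Larkspur→Slot 2 ($54), Juno→Slot 5 ($126), Quanta→Slot 4 ($138), total $318.
VCG payment = (others' best without Iris) − (others' welfare with Iris) = 318 − 238 = $80.

Iris pays $80.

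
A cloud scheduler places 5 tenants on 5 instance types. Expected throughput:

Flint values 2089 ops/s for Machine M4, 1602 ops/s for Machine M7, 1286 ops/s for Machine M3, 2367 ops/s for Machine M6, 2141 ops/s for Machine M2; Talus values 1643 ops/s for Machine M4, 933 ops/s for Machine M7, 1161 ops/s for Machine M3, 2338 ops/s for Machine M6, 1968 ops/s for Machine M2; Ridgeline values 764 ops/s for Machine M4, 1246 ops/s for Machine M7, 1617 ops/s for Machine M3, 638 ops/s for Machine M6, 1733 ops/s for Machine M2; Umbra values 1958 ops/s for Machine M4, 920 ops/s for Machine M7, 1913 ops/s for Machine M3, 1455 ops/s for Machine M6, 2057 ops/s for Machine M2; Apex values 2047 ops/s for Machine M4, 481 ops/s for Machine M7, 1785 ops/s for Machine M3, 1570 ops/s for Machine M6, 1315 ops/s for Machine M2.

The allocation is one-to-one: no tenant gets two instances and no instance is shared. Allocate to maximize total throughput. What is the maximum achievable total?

Optimal: Flint→Machine M2 (2141 ops/s), Talus→Machine M6 (2338 ops/s), Ridgeline→Machine M7 (1246 ops/s), Umbra→Machine M3 (1913 ops/s), Apex→Machine M4 (2047 ops/s) — total 2141+2338+1246+1913+2047 = 9685 ops/s.
Max-entry greedy (repeatedly take the single best remaining cell) gives 9021 ops/s, worse by 664.

Maximum total: 9685 ops/s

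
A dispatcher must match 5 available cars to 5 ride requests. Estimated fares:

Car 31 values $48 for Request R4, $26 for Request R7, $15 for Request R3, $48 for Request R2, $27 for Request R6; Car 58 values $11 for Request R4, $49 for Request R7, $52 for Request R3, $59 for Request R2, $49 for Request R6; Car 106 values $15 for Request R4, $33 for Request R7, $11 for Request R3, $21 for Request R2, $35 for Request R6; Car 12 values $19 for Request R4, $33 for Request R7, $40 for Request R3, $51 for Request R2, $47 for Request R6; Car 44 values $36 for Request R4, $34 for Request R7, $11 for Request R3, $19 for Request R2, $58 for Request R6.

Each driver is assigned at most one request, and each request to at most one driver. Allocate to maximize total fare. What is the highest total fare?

Max total: $242

Optimal: Car 31→Request R4 ($48), Car 58→Request R3 ($52), Car 106→Request R7 ($33), Car 12→Request R2 ($51), Car 44→Request R6 ($58) — total 48+52+33+51+58 = $242.
Column-greedy (each request in turn goes to its best remaining driver) gives $216, worse by 26.
Next-best assignment: Car 31→Request R4, Car 58→Request R2, Car 106→Request R7, Car 12→Request R3, Car 44→Request R6 = $238.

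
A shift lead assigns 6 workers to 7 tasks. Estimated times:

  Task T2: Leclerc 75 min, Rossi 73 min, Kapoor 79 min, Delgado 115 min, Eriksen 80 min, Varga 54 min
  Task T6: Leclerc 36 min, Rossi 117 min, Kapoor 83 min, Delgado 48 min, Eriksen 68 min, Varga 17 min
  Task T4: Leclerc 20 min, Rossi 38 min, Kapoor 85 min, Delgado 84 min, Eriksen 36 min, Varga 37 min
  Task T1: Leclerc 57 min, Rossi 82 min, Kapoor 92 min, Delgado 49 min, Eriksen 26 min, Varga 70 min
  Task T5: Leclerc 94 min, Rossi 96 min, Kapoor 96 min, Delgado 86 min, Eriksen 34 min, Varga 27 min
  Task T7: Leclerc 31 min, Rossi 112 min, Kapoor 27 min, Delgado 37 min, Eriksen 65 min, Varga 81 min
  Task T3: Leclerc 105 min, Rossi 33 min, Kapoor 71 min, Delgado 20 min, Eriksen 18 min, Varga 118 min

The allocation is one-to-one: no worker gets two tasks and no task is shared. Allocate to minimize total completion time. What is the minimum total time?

Min total: 174 min

Treat this as an assignment problem: match each worker to one task.
Optimal: Leclerc→Task T6 (36 min), Rossi→Task T4 (38 min), Kapoor→Task T7 (27 min), Delgado→Task T3 (20 min), Eriksen→Task T1 (26 min), Varga→Task T5 (27 min) — total 36+38+27+20+26+27 = 174 min.
Column-greedy (each task in turn goes to its cheapest remaining worker) gives 298 min, worse by 124.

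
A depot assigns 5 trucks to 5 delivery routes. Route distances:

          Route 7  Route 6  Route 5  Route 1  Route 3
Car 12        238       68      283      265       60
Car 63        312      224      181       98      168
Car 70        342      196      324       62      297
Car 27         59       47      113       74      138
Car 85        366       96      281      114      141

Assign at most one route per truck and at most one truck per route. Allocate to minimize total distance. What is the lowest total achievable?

Optimal: Car 12→Route 3 (60 km), Car 63→Route 5 (181 km), Car 70→Route 1 (62 km), Car 27→Route 7 (59 km), Car 85→Route 6 (96 km) — total 60+181+62+59+96 = 458 km.
Row-greedy (each truck in turn takes its cheapest remaining route) gives 694 km, worse by 236.
Swapping Car 27↔Car 85 (Car 27→Route 6 47 km, Car 85→Route 7 366 km) adds 258.
No other one-to-one assignment undercuts 458 km.

Min total: 458 km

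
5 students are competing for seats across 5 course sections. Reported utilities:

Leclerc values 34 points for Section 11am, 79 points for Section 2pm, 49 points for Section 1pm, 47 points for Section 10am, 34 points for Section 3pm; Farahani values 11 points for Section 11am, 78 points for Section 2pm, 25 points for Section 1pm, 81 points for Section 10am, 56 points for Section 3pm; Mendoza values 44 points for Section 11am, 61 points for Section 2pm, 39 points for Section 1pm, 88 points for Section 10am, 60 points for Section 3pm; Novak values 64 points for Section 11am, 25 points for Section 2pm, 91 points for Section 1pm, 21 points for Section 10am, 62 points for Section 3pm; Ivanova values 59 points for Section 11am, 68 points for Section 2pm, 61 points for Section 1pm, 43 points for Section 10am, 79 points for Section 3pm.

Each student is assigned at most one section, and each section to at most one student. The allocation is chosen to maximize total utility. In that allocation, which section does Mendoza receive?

Mendoza receives Section 11am.

Optimal: Leclerc→Section 2pm (79 points), Farahani→Section 10am (81 points), Mendoza→Section 11am (44 points), Novak→Section 1pm (91 points), Ivanova→Section 3pm (79 points) — total 79+81+44+91+79 = 374 points.
Column-greedy (each section in turn goes to its best remaining student) gives 348 points, worse by 26.
No other one-to-one assignment exceeds 374 points.
Mendoza's own top section is Section 10am (88 points), but forcing Mendoza→Section 10am and reassigning the rest optimally gives only 373 points — worse by 1.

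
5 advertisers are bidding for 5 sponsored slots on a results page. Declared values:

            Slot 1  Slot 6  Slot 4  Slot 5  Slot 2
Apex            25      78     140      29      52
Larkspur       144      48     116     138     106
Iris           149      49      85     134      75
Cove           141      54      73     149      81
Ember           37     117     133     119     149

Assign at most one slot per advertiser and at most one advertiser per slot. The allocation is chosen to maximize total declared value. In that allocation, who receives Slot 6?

Ember receives Slot 6.

Optimal: Apex→Slot 4 ($140), Larkspur→Slot 2 ($106), Iris→Slot 1 ($149), Cove→Slot 5 ($149), Ember→Slot 6 ($117) — total 140+106+149+149+117 = $661.
Row-greedy (each advertiser in turn takes its best remaining slot) gives $616, worse by 45.
Ember's own top slot is Slot 2 ($149), but forcing Ember→Slot 2 and reassigning the rest optimally gives only $641 — worse by 20.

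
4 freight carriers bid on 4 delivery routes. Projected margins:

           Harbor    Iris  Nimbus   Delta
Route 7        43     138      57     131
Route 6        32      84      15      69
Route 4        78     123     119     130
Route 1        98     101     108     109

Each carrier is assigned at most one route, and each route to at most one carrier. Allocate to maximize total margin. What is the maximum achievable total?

Optimal: Harbor→Route 1 ($98k), Iris→Route 6 ($84k), Nimbus→Route 4 ($119k), Delta→Route 7 ($131k) — total 98+84+119+131 = $432k.
Row-greedy (each carrier in turn takes its best remaining route) gives $424k, worse by 8.
Swapping Delta↔Harbor (Delta→Route 1 $109k, Harbor→Route 7 $43k) loses 77.

Max total: $432k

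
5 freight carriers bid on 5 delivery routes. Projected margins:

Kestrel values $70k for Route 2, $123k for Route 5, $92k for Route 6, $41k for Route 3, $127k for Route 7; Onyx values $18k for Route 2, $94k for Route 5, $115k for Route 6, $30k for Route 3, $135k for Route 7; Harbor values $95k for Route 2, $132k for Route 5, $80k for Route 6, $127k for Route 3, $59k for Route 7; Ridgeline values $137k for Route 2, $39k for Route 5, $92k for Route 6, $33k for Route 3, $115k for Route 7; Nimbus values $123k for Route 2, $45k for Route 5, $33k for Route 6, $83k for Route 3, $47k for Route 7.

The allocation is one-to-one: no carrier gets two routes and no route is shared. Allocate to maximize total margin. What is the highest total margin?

This is the linear assignment problem.
Optimal: Kestrel→Route 5 ($123k), Onyx→Route 6 ($115k), Harbor→Route 3 ($127k), Ridgeline→Route 7 ($115k), Nimbus→Route 2 ($123k) — total 123+115+127+115+123 = $603k.
Max-entry greedy (repeatedly take the single best remaining cell) gives $579k, worse by 24.
Swapping Nimbus↔Onyx (Nimbus→Route 6 $33k, Onyx→Route 2 $18k) loses 187.
Every other assignment is strictly worse.

Max total: $603k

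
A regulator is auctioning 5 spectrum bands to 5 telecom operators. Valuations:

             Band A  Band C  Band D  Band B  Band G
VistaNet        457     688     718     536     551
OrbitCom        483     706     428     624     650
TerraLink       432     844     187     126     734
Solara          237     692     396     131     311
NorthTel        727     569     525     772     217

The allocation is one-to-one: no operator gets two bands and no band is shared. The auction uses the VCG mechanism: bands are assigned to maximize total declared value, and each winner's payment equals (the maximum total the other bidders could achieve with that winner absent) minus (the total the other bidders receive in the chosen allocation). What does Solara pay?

Solara pays $181M.

Efficient allocation: VistaNet→Band D ($718M), OrbitCom→Band B ($624M), TerraLink→Band G ($734M), Solara→Band C ($692M), NorthTel→Band A ($727M); total welfare W = $3495M.
Solara receives Band C at value $692M, so the others get W − 692 = $2803M.
Without Solara: best allocation of the remaining 4 bidders over all 5 bands is VistaNet→Band D ($718M), OrbitCom→Band G ($650M), TerraLink→Band C ($844M), NorthTel→Band B ($772M), total $2984M.
VCG payment = (others' best without Solara) − (others' welfare with Solara) = 2984 − 2803 = $181M.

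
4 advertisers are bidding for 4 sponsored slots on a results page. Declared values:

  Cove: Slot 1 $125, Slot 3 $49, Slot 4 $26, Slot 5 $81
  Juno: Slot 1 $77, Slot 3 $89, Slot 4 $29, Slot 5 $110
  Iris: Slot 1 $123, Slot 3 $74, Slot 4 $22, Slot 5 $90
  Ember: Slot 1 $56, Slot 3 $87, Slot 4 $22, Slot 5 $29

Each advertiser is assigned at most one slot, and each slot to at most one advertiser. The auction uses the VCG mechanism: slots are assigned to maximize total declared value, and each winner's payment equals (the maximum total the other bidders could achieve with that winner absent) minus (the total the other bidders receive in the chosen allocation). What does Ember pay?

Ember pays $50.

Efficient allocation: Cove→Slot 4 ($26), Juno→Slot 5 ($110), Iris→Slot 1 ($123), Ember→Slot 3 ($87); total welfare W = $346.
Ember receives Slot 3 at value $87, so the others get W − 87 = $259.
Without Ember: best allocation of the remaining 3 bidders over all 4 slots is Cove→Slot 1 ($125), Juno→Slot 5 ($110), Iris→Slot 3 ($74), total $309.
VCG payment = (others' best without Ember) − (others' welfare with Ember) = 309 − 259 = $50.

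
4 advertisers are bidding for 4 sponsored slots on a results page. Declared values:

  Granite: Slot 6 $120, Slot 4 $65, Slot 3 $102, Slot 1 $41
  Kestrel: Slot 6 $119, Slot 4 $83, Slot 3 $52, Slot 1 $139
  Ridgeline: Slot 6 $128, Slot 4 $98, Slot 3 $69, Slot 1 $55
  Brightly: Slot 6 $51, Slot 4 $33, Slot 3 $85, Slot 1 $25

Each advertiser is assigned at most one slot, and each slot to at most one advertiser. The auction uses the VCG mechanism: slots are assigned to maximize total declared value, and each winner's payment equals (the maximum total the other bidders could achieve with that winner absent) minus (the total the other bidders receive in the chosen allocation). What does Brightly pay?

Brightly pays $12.

Efficient allocation: Granite→Slot 6 ($120), Kestrel→Slot 1 ($139), Ridgeline→Slot 4 ($98), Brightly→Slot 3 ($85); total welfare W = $442.
Brightly receives Slot 3 at value $85, so the others get W − 85 = $357.
Without Brightly: best allocation of the remaining 3 bidders over all 4 slots is Granite→Slot 3 ($102), Kestrel→Slot 1 ($139), Ridgeline→Slot 6 ($128), total $369.
VCG payment = (others' best without Brightly) − (others' welfare with Brightly) = 369 − 357 = $12.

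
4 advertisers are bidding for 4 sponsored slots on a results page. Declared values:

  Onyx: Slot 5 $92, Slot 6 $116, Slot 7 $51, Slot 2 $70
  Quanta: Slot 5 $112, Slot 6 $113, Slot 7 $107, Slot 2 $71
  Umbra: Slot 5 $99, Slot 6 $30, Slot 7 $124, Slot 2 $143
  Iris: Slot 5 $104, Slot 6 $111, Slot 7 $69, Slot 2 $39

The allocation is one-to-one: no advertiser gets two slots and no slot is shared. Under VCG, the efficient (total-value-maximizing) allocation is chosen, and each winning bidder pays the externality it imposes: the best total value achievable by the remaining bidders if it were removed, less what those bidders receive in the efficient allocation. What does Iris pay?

Efficient allocation: Onyx→Slot 6 ($116), Quanta→Slot 7 ($107), Umbra→Slot 2 ($143), Iris→Slot 5 ($104); total welfare W = $470.
Iris receives Slot 5 at value $104, so the others get W − 104 = $366.
Without Iris: best allocation of the remaining 3 bidders over all 4 slots is Onyx→Slot 6 ($116), Quanta→Slot 5 ($112), Umbra→Slot 2 ($143), total $371.
VCG payment = (others' best without Iris) − (others' welfare with Iris) = 371 − 366 = $5.

Iris pays $5.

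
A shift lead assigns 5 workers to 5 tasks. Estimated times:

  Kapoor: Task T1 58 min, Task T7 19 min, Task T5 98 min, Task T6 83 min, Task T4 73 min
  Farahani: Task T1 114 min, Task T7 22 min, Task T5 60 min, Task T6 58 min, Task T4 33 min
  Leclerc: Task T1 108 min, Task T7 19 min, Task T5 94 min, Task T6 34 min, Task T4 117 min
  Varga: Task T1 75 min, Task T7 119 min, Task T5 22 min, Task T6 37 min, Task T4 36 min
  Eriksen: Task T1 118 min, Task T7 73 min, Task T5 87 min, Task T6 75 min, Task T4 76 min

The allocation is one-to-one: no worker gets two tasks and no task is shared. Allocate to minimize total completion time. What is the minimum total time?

Treat this as an assignment problem: match each worker to one task.
Optimal: Kapoor→Task T1 (58 min), Farahani→Task T4 (33 min), Leclerc→Task T7 (19 min), Varga→Task T5 (22 min), Eriksen→Task T6 (75 min) — total 58+33+19+22+75 = 207 min.
Column-greedy (each task in turn goes to its cheapest remaining worker) gives 233 min, worse by 26.
Swapping Farahani↔Varga (Farahani→Task T5 60 min, Varga→Task T4 36 min) adds 41.
Checked against all permutations: 207 min is optimal.

Min total: 207 min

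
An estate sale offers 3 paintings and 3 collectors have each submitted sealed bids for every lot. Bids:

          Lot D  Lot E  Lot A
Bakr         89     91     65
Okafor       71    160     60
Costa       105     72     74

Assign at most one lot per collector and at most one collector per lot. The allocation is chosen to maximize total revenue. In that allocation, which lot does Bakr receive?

Bakr receives Lot A.

Treat this as an assignment problem: match each collector to one lot.
Optimal: Bakr→Lot A ($65), Okafor→Lot E ($160), Costa→Lot D ($105) — total 65+160+105 = $330.
Row-greedy (each collector in turn takes its best remaining lot) gives $236, worse by 94.
Next-best assignment: Bakr→Lot D, Okafor→Lot E, Costa→Lot A = $323.
Bakr's own top lot is Lot E ($91), but forcing Bakr→Lot E and reassigning the rest optimally gives only $256 — worse by 74.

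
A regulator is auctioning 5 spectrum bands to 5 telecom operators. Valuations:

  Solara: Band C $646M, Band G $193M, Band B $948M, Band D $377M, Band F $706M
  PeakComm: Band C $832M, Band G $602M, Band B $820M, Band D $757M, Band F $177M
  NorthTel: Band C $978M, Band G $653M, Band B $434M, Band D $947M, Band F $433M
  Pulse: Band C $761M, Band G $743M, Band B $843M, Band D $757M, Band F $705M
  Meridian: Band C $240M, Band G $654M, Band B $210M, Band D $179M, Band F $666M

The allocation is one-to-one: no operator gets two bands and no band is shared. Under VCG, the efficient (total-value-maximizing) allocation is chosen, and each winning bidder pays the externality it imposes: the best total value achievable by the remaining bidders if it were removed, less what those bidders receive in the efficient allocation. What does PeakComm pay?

PeakComm pays $45M.

Efficient allocation: Solara→Band B ($948M), PeakComm→Band C ($832M), NorthTel→Band D ($947M), Pulse→Band G ($743M), Meridian→Band F ($666M); total welfare W = $4136M.
PeakComm receives Band C at value $832M, so the others get W − 832 = $3304M.
Without PeakComm: best allocation of the remaining 4 bidders over all 5 bands is Solara→Band B ($948M), NorthTel→Band C ($978M), Pulse→Band D ($757M), Meridian→Band F ($666M), total $3349M.
VCG payment = (others' best without PeakComm) − (others' welfare with PeakComm) = 3349 − 3304 = $45M.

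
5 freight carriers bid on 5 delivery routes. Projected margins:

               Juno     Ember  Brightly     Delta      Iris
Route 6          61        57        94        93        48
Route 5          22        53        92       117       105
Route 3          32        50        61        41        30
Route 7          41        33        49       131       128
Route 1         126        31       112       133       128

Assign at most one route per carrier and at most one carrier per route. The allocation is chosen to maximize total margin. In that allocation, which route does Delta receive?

Treat this as an assignment problem: match each carrier to one route.
Optimal: Juno→Route 1 ($126k), Ember→Route 3 ($50k), Brightly→Route 6 ($94k), Delta→Route 5 ($117k), Iris→Route 7 ($128k) — total 126+50+94+117+128 = $515k.
Row-greedy (each carrier in turn takes its best remaining route) gives $436k, worse by 79.
Next-best assignment: Juno→Route 1, Ember→Route 3, Brightly→Route 6, Delta→Route 7, Iris→Route 5 = $506k.
Delta's own top route is Route 1 ($133k), but forcing Delta→Route 1 and reassigning the rest optimally gives only $464k — worse by 51.

Delta receives Route 5.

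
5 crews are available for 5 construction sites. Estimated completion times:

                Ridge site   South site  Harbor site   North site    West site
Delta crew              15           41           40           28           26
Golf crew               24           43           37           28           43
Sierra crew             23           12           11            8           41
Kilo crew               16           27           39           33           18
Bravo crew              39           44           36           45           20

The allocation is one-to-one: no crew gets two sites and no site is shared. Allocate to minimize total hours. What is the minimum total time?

Minimum total: 101 hours

Optimal: Delta crew→Ridge site (15 hours), Golf crew→North site (28 hours), Sierra crew→Harbor site (11 hours), Kilo crew→South site (27 hours), Bravo crew→West site (20 hours) — total 15+28+11+27+20 = 101 hours.
Min-entry greedy (repeatedly take the single cheapest remaining cell) gives 120 hours, worse by 19.
Every other assignment is strictly worse.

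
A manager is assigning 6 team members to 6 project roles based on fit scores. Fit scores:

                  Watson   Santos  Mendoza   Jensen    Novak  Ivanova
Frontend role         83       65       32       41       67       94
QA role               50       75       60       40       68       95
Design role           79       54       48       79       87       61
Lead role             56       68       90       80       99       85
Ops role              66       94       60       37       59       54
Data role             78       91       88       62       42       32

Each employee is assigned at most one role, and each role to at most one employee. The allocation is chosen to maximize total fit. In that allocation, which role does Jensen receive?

Jensen receives Design role.

Optimal: Watson→Frontend role (83 pts), Santos→Ops role (94 pts), Mendoza→Data role (88 pts), Jensen→Design role (79 pts), Novak→Lead role (99 pts), Ivanova→QA role (95 pts) — total 83+94+88+79+99+95 = 538 pts.
Column-greedy (each role in turn goes to its best remaining employee) gives 474 pts, worse by 64.
Next-best assignment: Watson→Frontend role, Santos→Ops role, Mendoza→Data role, Jensen→Lead role, Novak→Design role, Ivanova→QA role = 527 pts.
No other one-to-one assignment exceeds 538 pts.
Jensen's own top role is Lead role (80 pts), but forcing Jensen→Lead role and reassigning the rest optimally gives only 527 pts — worse by 11.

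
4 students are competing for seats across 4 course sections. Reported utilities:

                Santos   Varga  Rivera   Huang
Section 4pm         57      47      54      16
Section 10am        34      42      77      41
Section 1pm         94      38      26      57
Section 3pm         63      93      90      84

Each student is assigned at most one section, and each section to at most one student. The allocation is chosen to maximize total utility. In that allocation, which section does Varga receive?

Optimal: Santos→Section 1pm (94 points), Varga→Section 4pm (47 points), Rivera→Section 10am (77 points), Huang→Section 3pm (84 points) — total 94+47+77+84 = 302 points.
Swapping Huang↔Rivera (Huang→Section 10am 41 points, Rivera→Section 3pm 90 points) loses 30.
Varga's own top section is Section 3pm (93 points), but forcing Varga→Section 3pm and reassigning the rest optimally gives only 284 points — worse by 18.

Varga receives Section 4pm.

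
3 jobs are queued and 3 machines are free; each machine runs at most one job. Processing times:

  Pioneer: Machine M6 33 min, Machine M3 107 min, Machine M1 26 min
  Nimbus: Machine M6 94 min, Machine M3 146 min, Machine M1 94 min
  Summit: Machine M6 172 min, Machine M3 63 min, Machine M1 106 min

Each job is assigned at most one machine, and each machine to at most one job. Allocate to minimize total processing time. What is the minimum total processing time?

Min total: 183 min

Optimal: Pioneer→Machine M1 (26 min), Nimbus→Machine M6 (94 min), Summit→Machine M3 (63 min) — total 26+94+63 = 183 min.
Column-greedy (each machine in turn goes to its cheapest remaining job) gives 190 min, worse by 7.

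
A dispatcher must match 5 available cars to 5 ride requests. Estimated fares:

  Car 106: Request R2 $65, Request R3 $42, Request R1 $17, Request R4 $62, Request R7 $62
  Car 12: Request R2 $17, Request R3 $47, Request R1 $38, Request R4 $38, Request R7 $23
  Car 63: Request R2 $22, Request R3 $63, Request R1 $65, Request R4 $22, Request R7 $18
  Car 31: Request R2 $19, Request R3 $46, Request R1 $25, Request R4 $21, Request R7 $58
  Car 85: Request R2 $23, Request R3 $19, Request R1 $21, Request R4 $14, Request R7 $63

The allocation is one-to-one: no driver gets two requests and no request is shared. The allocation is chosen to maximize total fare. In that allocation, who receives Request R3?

Car 31 receives Request R3.

This is a one-to-one assignment (maximum-weight bipartite matching).
Optimal: Car 106→Request R2 ($65), Car 12→Request R4 ($38), Car 63→Request R1 ($65), Car 31→Request R3 ($46), Car 85→Request R7 ($63) — total 65+38+65+46+63 = $277.
Column-greedy (each request in turn goes to its best remaining driver) gives $250, worse by 27.
Next-best assignment: Car 106→Request R2, Car 12→Request R3, Car 63→Request R1, Car 31→Request R4, Car 85→Request R7 = $261.
Checked against all permutations: $277 is optimal.
Car 31's own top request is Request R7 ($58), but forcing Car 31→Request R7 and reassigning the rest optimally gives only $255 — worse by 22.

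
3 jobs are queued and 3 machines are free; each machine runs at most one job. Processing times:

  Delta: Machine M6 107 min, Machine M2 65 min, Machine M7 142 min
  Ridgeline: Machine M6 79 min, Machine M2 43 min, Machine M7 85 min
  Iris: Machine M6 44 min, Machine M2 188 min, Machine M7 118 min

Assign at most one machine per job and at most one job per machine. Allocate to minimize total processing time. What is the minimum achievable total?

This is the linear assignment problem.
Optimal: Delta→Machine M2 (65 min), Ridgeline→Machine M7 (85 min), Iris→Machine M6 (44 min) — total 65+85+44 = 194 min.
Row-greedy (each job in turn takes its cheapest remaining machine) gives 262 min, worse by 68.

Minimum total: 194 min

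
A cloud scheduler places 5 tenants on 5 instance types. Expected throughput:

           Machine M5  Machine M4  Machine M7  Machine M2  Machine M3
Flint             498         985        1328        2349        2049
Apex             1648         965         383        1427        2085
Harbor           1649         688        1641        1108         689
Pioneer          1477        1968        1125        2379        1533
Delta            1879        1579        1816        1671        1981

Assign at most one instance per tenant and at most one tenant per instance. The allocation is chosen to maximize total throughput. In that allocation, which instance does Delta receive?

Delta receives Machine M5.

Optimal: Flint→Machine M2 (2349 ops/s), Apex→Machine M3 (2085 ops/s), Harbor→Machine M7 (1641 ops/s), Pioneer→Machine M4 (1968 ops/s), Delta→Machine M5 (1879 ops/s) — total 2349+2085+1641+1968+1879 = 9922 ops/s.
Row-greedy (each tenant in turn takes its best remaining instance) gives 9867 ops/s, worse by 55.
Swapping Flint↔Pioneer (Flint→Machine M4 985 ops/s, Pioneer→Machine M2 2379 ops/s) loses 953.
Delta's own top instance is Machine M3 (1981 ops/s), but forcing Delta→Machine M3 and reassigning the rest optimally gives only 9587 ops/s — worse by 335.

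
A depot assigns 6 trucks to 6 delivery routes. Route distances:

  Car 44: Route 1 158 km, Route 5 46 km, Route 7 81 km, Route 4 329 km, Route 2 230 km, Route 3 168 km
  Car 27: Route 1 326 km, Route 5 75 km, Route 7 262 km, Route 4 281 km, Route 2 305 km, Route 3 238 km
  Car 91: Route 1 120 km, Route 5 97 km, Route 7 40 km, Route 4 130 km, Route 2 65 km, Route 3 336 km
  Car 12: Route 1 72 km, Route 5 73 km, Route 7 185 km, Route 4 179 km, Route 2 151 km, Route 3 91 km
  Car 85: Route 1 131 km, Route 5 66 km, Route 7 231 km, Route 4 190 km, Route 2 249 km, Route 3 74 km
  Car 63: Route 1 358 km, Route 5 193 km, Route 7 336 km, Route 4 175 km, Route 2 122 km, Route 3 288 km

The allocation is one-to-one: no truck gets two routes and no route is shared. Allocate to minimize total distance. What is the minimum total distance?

Min total: 542 km

Optimal: Car 44→Route 7 (81 km), Car 27→Route 5 (75 km), Car 91→Route 2 (65 km), Car 12→Route 1 (72 km), Car 85→Route 3 (74 km), Car 63→Route 4 (175 km) — total 81+75+65+72+74+175 = 542 km.
Min-entry greedy (repeatedly take the single cheapest remaining cell) gives 635 km, worse by 93.
No other one-to-one assignment undercuts 542 km.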